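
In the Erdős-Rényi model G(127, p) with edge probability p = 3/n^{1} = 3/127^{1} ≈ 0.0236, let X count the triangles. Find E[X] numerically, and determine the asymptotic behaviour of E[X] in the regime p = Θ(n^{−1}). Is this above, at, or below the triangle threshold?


Number of potential triangles: C(127, 3) = 333375.
Each occurs with probability p³ ≈ (0.0236)³ ≈ 1.31811e-05.
By linearity: E[X] = C(127, 3)·p³ ≈ 333375 · 1.31811e-05 ≈ 4.394.
Here α = 1, so p = 3/n is exactly at the triangle threshold p ~ 1/n. Asymptotically E[X] → c³/6 = 3³/6 = 9/2 ≈ 4.500, a bounded constant. In this regime the triangle count is asymptotically Poisson(c³/6).

E[X] ≈ 4.394; in regime p = Θ(1/n^{1}) E[X] stays bounded (at the triangle threshold p ~ 1/n).


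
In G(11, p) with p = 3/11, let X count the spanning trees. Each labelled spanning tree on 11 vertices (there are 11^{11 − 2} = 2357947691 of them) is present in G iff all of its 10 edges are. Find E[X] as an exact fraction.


K_11 has 11^{11 − 2} = 2357947691 labelled spanning trees.
For each such spanning tree H, let X_H = 1 if all 10 edges of H are present in G. Then P[X_H = 1] = p^{10} = (3/11)^{10} = 59049/25937424601.
By linearity of expectation: E[X] = Σ_H E[X_H] = 2357947691 · p^{10} = 2357947691 · 59049/25937424601 = 59049/11.
Numerically: E[X] ≈ 5.37e+03.

E[X] = 2357947691 · (3/11)^{10} = 59049/11 ≈ 5.37e+03.


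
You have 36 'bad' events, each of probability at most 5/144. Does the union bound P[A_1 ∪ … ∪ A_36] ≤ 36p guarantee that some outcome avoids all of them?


Union bound: P[∪_{i=1}^{36} A_i] ≤ Σ_i P[A_i] ≤ 36·p = 36·(5/144) = 5/4.
Numerically: 5/4 ≈ 1.2500.
Is 5/4 < 1? NO.
Since the bound 5/4 is ≥ 1, the union bound is uninformative here; it does NOT by itself certify existence.

36·p = 5/4 ≈ 1.2500; existence NOT certified by the union bound.


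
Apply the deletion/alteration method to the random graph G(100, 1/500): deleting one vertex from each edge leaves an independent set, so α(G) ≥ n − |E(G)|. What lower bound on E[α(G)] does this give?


E[|E(G)|] = C(100, 2)·p = 4950 · (1/500) = 99/10.
E[α(G)] ≥ n − E[|E(G)|] = 100 − 99/10 = 901/10.
Numerically: ≈ 90.10000.
(This is only a lower bound; the true E[α(G)] may be larger.)

E[α(G)] ≥ 901/10 ≈ 90.10000.


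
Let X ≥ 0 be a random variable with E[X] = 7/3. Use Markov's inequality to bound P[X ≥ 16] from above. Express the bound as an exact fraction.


μ = E[X] = 7/3, a = 16.
Markov: P[X ≥ 16] ≤ μ/a = (7/3)/16 = 7/48.
Numerically: ≈ 0.1458.
(Since a = 16 > μ = 2.3333, the bound 7/48 is < 1 and informative.)

P[X ≥ 16] ≤ 7/48 ≈ 0.1458.


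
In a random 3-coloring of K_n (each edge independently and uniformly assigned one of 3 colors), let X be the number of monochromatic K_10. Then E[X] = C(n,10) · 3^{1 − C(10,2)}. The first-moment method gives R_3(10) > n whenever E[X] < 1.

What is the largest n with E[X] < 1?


We need C(n, 10) · 3^{1 − 45} < 1, i.e. C(n, 10) < 3^{45 − 1} = 984770902183611232881.
Check values of n near the boundary:
  n = 569: C(569, 10) = 905357721286137524328; 905357721286137524328 < 984770902183611232881? YES
  n = 570: C(570, 10) = 921524823451961408691; 921524823451961408691 < 984770902183611232881? YES
  n = 571: C(571, 10) = 937951290893172842001; 937951290893172842001 < 984770902183611232881? YES
  n = 572: C(572, 10) = 954640815642161682606; 954640815642161682606 < 984770902183611232881? YES
  n = 573: C(573, 10) = 971597135635805762226; 971597135635805762226 < 984770902183611232881? YES
  n = 574: C(574, 10) = 988824035203816502691; 988824035203816502691 < 984770902183611232881? NO
  n = 575: C(575, 10) = 1006325345561406175305; 1006325345561406175305 < 984770902183611232881? NO
The largest n with C(n, 10) < 984770902183611232881 is n = 573 (where E[X] = 35985079097622435638/36472996377170786403 ≈ 0.9866225). Hence R_3(10) > 573, i.e. R_3(10) ≥ 574.

Largest n = 573; hence R_3(10) > 573.


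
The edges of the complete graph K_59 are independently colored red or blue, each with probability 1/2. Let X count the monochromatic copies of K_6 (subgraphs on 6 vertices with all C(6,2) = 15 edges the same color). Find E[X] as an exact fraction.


Let X = Σ_S X_S over the C(59, 6) = 45057474 subsets S of size 6, where X_S = 1 if the K_6 on S is monochromatic.
For a fixed S, the K_6 on S has C(6, 2) = 15 edges. P[all 15 edges red] = (1/2)^15, and likewise for blue, so P[monochromatic] = 2·(1/2)^15 = 2^{1 − 15} = 1/16384.
Summing: E[X] = C(59, 6) · 2^{1 − 15} = 45057474 · 1/16384 = 22528737/8192.
Numerically: E[X] ≈ 2750.089966.

E[X] = C(59,6)·2^(1−C(6,2)) = 22528737/8192 ≈ 2750.089966.


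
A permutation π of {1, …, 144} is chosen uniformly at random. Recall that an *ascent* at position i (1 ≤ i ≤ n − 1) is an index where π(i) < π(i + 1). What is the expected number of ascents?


Write X = Σ X_I over i = 1, …, 143, with X_I the indicator of one ascent.
There are 143 indicators.
For each fixed i, the pair (π(i), π(i+1)) is a uniformly random ordered pair of distinct values from {1, …, 144}; by symmetry P[π(i) < π(i+1)] = 1/2.
By linearity: E[X] = 143 · (1/2) = (144 − 1) · (1/2) = 143/2 ≈ 71.50000.

E[X] = 143/2 = 71.50000.


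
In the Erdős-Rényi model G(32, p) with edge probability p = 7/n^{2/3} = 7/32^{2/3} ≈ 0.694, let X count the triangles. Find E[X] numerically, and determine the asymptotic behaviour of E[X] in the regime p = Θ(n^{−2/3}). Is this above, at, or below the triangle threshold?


Number of potential triangles: C(32, 3) = 4960.
Each occurs with probability p³ ≈ (0.694)³ ≈ 3.34961e-01.
By linearity: E[X] = C(32, 3)·p³ ≈ 4960 · 3.34961e-01 ≈ 1661.406.
Since α = 2/3 < 1, p = c/n^{2/3} ≫ 1/n is above the triangle threshold p ~ 1/n. Asymptotically E[X] ~ (c³/6)·n^{3(1−α)} = (7³/6)·n^{1} → ∞; triangles are abundant w.h.p.

E[X] ≈ 1661.406; in regime p = Θ(1/n^{2/3}) E[X] diverges (above the triangle threshold p ~ 1/n).


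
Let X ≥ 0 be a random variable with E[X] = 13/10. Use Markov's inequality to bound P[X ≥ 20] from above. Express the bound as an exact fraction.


μ = E[X] = 13/10, a = 20.
Markov: P[X ≥ 20] ≤ μ/a = (13/10)/20 = 13/200.
Numerically: ≈ 0.06500.
(Since a = 20 > μ = 1.30000, the bound 13/200 is < 1 and informative.)

P[X ≥ 20] ≤ 13/200 ≈ 0.06500.


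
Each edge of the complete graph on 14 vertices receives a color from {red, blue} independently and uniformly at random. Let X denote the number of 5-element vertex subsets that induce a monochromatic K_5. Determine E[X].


Let X = Σ_S X_S over the C(14, 5) = 2002 subsets S of size 5, where X_S = 1 if the K_5 on S is monochromatic.
For a fixed S, the K_5 on S has C(5, 2) = 10 edges. P[all 10 edges red] = (1/2)^10, and likewise for blue, so P[monochromatic] = 2·(1/2)^10 = 2^{1 − 10} = 1/512.
By linearity: E[X] = C(14, 5) · 2^{1 − 10} = 2002 · 1/512 = 1001/256.
Numerically: E[X] ≈ 3.9102.

E[X] = C(14,5)·2^(1−C(5,2)) = 1001/256 ≈ 3.9102.


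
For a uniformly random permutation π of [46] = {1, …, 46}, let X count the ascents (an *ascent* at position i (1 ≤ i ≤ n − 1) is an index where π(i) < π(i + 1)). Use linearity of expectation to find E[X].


Write X = Σ X_I over i = 1, …, 45, with X_I the indicator of one ascent.
There are 45 indicators.
For each fixed i, the pair (π(i), π(i+1)) is a uniformly random ordered pair of distinct values from {1, …, 46}; by symmetry P[π(i) < π(i+1)] = 1/2.
By linearity: E[X] = 45 · (1/2) = (46 − 1) · (1/2) = 45/2 ≈ 22.500.

E[X] = 45/2 = 22.500.


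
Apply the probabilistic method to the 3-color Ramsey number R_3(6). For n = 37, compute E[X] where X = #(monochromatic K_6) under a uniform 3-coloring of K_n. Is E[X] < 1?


E[X] = C(37, 6) · 3^{1 − 15} = 2324784 · 3^{−14} = 2324784/4782969.
As a reduced fraction: E[X] = 774928/1594323 ≈ 0.48605.
Is E[X] < 1? YES.
Since E[X] < 1, there exists a 3-coloring of K_{37} with no monochromatic K_6; hence R_3(6) > 37.

E[X] = 774928/1594323 ≈ 0.48605; E[X] < 1, so R_3(6) > 37.


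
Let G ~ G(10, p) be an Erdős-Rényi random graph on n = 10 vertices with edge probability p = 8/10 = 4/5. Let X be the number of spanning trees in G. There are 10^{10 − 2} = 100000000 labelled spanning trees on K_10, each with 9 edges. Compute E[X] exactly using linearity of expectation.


K_10 has 10^{10 − 2} = 100000000 labelled spanning trees.
For each such spanning tree H, let X_H = 1 if all 9 edges of H are present in G. Then P[X_H = 1] = p^{9} = (4/5)^{9} = 262144/1953125.
By linearity of expectation: E[X] = Σ_H E[X_H] = 100000000 · p^{9} = 100000000 · 262144/1953125 = 67108864/5.
Numerically: E[X] ≈ 1.3422e+07.

E[X] = 100000000 · (4/5)^{9} = 67108864/5 ≈ 1.3422e+07.


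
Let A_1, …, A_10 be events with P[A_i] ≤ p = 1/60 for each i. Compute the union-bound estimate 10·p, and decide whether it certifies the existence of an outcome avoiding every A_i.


Union bound: P[∪_{i=1}^{10} A_i] ≤ Σ_i P[A_i] ≤ 10·p = 10·(1/60) = 1/6.
Numerically: 1/6 ≈ 0.166667.
Is 1/6 < 1? YES.
Since P[∪ A_i] ≤ 1/6 < 1, the complement has P[∩ A_i^c] ≥ 1 − 1/6 = 5/6 > 0, so some outcome avoids every A_i.

10·p = 1/6 ≈ 0.166667; existence CERTIFIED by the union bound.


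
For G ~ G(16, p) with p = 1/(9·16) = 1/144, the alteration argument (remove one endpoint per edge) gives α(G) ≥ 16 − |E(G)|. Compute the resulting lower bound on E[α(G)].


E[|E(G)|] = C(16, 2)·p = 120 · (1/144) = 5/6.
E[α(G)] ≥ n − E[|E(G)|] = 16 − 5/6 = 91/6.
Numerically: ≈ 15.167.
(This is only a lower bound; the true E[α(G)] may be larger.)

E[α(G)] ≥ 91/6 ≈ 15.167.


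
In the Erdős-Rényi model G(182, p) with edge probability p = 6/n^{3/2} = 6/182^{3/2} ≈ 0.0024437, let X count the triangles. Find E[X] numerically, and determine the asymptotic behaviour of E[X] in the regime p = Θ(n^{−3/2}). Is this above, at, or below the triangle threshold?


Number of potential triangles: C(182, 3) = 988260.
Each occurs with probability p³ ≈ (0.0024437)³ ≈ 1.4592594e-08.
By linearity: E[X] = C(182, 3)·p³ ≈ 988260 · 1.4592594e-08 ≈ 0.01442.
Since α = 3/2 > 1, p = c/n^{3/2} = o(1/n) is below the triangle threshold p ~ 1/n. Asymptotically E[X] ~ (c³/6)·n^{3(1−α)} = (6³/6)·n^{-1.5} → 0, so by Markov's inequality G has no triangles w.h.p.

E[X] ≈ 0.01442; in regime p = Θ(1/n^{3/2}) E[X] tends to 0 (below the triangle threshold p ~ 1/n).


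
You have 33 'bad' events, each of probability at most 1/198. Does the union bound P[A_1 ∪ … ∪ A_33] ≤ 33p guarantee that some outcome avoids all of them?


Union bound: P[∪_{i=1}^{33} A_i] ≤ Σ_i P[A_i] ≤ 33·p = 33·(1/198) = 1/6.
Numerically: 1/6 ≈ 0.166667.
Is 1/6 < 1? YES.
Since P[∪ A_i] ≤ 1/6 < 1, the complement has P[∩ A_i^c] ≥ 1 − 1/6 = 5/6 > 0, so some outcome avoids every A_i.

33·p = 1/6 ≈ 0.166667; existence CERTIFIED by the union bound.


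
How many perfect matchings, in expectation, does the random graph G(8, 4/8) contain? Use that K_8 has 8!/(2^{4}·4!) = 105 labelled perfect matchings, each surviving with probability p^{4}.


K_8 has 8!/(2^{4}·4!) = 105 labelled perfect matchings.
For each such perfect matching H, let X_H = 1 if all 4 edges of H are present in G. Then P[X_H = 1] = p^{4} = (1/2)^{4} = 1/16.
By linearity: E[X] = Σ_H E[X_H] = 105 · p^{4} = 105 · 1/16 = 105/16.
Numerically: E[X] ≈ 6.5625.

E[X] = 105 · (1/2)^{4} = 105/16 ≈ 6.5625.


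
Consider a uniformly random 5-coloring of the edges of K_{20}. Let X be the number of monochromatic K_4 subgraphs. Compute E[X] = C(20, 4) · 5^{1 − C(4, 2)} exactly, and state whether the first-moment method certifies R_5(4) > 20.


E[X] = C(20, 4) · 5^{1 − 6} = 4845 · 5^{−5} = 4845/3125.
As a reduced fraction: E[X] = 969/625 ≈ 1.550.
Is E[X] < 1? NO.
Since E[X] ≥ 1, the first-moment bound is inconclusive at n = 20; it does NOT by itself certify R_5(4) > 20.

E[X] = 969/625 ≈ 1.550; E[X] ≥ 1; first-moment method inconclusive here.


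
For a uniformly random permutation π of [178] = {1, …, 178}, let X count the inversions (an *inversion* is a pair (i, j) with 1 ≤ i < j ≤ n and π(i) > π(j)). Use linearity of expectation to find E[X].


Write X = Σ X_I over the C(178, 2) = 15753 pairs i < j, with X_I the indicator of one inversion.
There are 15753 indicators.
For each fixed pair i < j, the values π(i) and π(j) are two distinct elements of {1, …, 178} in uniformly random order; by symmetry P[π(i) > π(j)] = 1/2.
By linearity: E[X] = 15753 · (1/2) = C(178, 2) · (1/2) = 15753/2 = 15753/2 ≈ 7876.50000.

E[X] = 15753/2 = 7876.50000.


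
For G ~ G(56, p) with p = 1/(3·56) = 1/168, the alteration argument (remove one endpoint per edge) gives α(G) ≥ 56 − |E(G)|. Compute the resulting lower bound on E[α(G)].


E[|E(G)|] = C(56, 2)·p = 1540 · (1/168) = 55/6.
E[α(G)] ≥ n − E[|E(G)|] = 56 − 55/6 = 281/6.
Numerically: ≈ 46.8333.
(This is only a lower bound; the true E[α(G)] may be larger.)

E[α(G)] ≥ 281/6 ≈ 46.8333.


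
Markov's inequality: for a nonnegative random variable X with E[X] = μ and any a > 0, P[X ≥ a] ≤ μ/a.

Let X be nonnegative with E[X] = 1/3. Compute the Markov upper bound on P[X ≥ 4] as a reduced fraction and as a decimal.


μ = E[X] = 1/3, a = 4.
Markov: P[X ≥ 4] ≤ μ/a = (1/3)/4 = 1/12.
Numerically: ≈ 0.083333.
(Since a = 4 > μ = 0.333333, the bound 1/12 is < 1 and informative.)

P[X ≥ 4] ≤ 1/12 ≈ 0.083333.


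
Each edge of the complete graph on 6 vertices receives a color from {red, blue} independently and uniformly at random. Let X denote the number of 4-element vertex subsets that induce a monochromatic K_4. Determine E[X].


Let X = Σ_S X_S over the C(6, 4) = 15 subsets S of size 4, where X_S = 1 if the K_4 on S is monochromatic.
For a fixed S, the K_4 on S has C(4, 2) = 6 edges. P[all 6 edges red] = (1/2)^6, and likewise for blue, so P[monochromatic] = 2·(1/2)^6 = 2^{1 − 6} = 1/32.
By linearity of expectation: E[X] = C(6, 4) · 2^{1 − 6} = 15 · 1/32 = 15/32.
Numerically: E[X] ≈ 0.46875.

E[X] = C(6,4)·2^(1−C(4,2)) = 15/32 ≈ 0.46875.


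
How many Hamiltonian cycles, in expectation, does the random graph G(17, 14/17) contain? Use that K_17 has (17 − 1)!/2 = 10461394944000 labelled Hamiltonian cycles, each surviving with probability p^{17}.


K_17 has (17 − 1)!/2 = 10461394944000 labelled Hamiltonian cycles.
For each such Hamiltonian cycle H, let X_H = 1 if all 17 edges of H are present in G. Then P[X_H = 1] = p^{17} = (14/17)^{17} = 30491346729331195904/827240261886336764177.
By linearity: E[X] = Σ_H E[X_H] = 10461394944000 · p^{17} = 10461394944000 · 30491346729331195904/827240261886336764177 = 318982020509976309331579109376000/827240261886336764177.
Numerically: E[X] ≈ 3.85598e+11.

E[X] = 10461394944000 · (14/17)^{17} = 318982020509976309331579109376000/827240261886336764177 ≈ 3.85598e+11.


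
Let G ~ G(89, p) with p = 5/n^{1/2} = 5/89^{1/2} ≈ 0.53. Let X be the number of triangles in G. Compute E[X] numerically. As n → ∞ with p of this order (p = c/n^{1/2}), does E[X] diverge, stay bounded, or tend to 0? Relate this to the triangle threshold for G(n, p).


Number of potential triangles: C(89, 3) = 113564.
Each occurs with probability p³ ≈ (0.53)³ ≈ 1.4887611e-01.
By linearity: E[X] = C(89, 3)·p³ ≈ 113564 · 1.4887611e-01 ≈ 16906.96619.
Since α = 1/2 < 1, p = c/n^{1/2} ≫ 1/n is above the triangle threshold p ~ 1/n. Asymptotically E[X] ~ (c³/6)·n^{3(1−α)} = (5³/6)·n^{1.5} → ∞; triangles are abundant w.h.p.

E[X] ≈ 16906.96619; in regime p = Θ(1/n^{1/2}) E[X] diverges (above the triangle threshold p ~ 1/n).


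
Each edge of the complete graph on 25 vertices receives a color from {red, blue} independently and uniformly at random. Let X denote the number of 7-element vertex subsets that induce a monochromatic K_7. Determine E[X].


Let X = Σ_S X_S over the C(25, 7) = 480700 subsets S of size 7, where X_S = 1 if the K_7 on S is monochromatic.
For a fixed S, the K_7 on S has C(7, 2) = 21 edges. P[all 21 edges red] = (1/2)^21, and likewise for blue, so P[monochromatic] = 2·(1/2)^21 = 2^{1 − 21} = 1/1048576.
By linearity of expectation: E[X] = C(25, 7) · 2^{1 − 21} = 480700 · 1/1048576 = 120175/262144.
Numerically: E[X] ≈ 0.4584.

E[X] = C(25,7)·2^(1−C(7,2)) = 120175/262144 ≈ 0.4584.


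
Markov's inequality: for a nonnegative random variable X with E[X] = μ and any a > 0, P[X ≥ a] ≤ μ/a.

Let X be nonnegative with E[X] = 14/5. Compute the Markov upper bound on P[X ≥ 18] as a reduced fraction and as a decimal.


μ = E[X] = 14/5, a = 18.
Markov: P[X ≥ 18] ≤ μ/a = (14/5)/18 = 7/45.
Numerically: ≈ 0.155556.
(Since a = 18 > μ = 2.800000, the bound 7/45 is < 1 and informative.)

P[X ≥ 18] ≤ 7/45 ≈ 0.155556.


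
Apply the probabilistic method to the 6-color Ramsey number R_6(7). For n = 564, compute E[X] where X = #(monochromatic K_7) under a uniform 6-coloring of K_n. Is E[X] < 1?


E[X] = C(564, 7) · 6^{1 − 21} = 3469685994423792 · 6^{−20} = 3469685994423792/3656158440062976.
As a reduced fraction: E[X] = 24095041627943/25389989167104 ≈ 0.948998.
Is E[X] < 1? YES.
Since E[X] < 1, there exists a 6-coloring of K_{564} with no monochromatic K_7; hence R_6(7) > 564.

E[X] = 24095041627943/25389989167104 ≈ 0.948998; E[X] < 1, so R_6(7) > 564.


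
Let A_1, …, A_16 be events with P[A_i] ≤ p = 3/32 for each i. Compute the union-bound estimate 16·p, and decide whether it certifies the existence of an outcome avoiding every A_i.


Union bound: P[∪_{i=1}^{16} A_i] ≤ Σ_i P[A_i] ≤ 16·p = 16·(3/32) = 3/2.
Numerically: 3/2 ≈ 1.500.
Is 3/2 < 1? NO.
Since the bound 3/2 is ≥ 1, the union bound is uninformative here; it does NOT by itself certify existence.

16·p = 3/2 ≈ 1.500; existence NOT certified by the union bound.


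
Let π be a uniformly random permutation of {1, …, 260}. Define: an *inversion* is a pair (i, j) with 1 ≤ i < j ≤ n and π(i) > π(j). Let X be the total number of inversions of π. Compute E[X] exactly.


Write X = Σ X_I over the C(260, 2) = 33670 pairs i < j, with X_I the indicator of one inversion.
There are 33670 indicators.
For each fixed pair i < j, the values π(i) and π(j) are two distinct elements of {1, …, 260} in uniformly random order; by symmetry P[π(i) > π(j)] = 1/2.
By linearity: E[X] = 33670 · (1/2) = C(260, 2) · (1/2) = 33670/2 = 16835 ≈ 16835.000000.

E[X] = 16835 = 16835.000000.


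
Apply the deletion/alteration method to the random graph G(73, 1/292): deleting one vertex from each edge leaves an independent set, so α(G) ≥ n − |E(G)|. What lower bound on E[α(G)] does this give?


E[|E(G)|] = C(73, 2)·p = 2628 · (1/292) = 9.
E[α(G)] ≥ n − E[|E(G)|] = 73 − 9 = 64.
Numerically: ≈ 64.000000.
(This is only a lower bound; the true E[α(G)] may be larger.)

E[α(G)] ≥ 64 ≈ 64.000000.


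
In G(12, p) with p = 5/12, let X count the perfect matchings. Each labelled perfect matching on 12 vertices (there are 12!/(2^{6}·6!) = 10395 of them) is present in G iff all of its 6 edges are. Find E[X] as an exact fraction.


K_12 has 12!/(2^{6}·6!) = 10395 labelled perfect matchings.
For each such perfect matching H, let X_H = 1 if all 6 edges of H are present in G. Then P[X_H = 1] = p^{6} = (5/12)^{6} = 15625/2985984.
By linearity of expectation: E[X] = Σ_H E[X_H] = 10395 · p^{6} = 10395 · 15625/2985984 = 6015625/110592.
Numerically: E[X] ≈ 54.395.

E[X] = 10395 · (5/12)^{6} = 6015625/110592 ≈ 54.395.


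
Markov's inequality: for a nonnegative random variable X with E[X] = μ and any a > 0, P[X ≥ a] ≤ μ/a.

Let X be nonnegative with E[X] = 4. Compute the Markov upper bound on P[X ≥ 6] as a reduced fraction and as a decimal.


μ = E[X] = 4, a = 6.
Markov: P[X ≥ 6] ≤ μ/a = (4)/6 = 2/3.
Numerically: ≈ 0.66667.
(Since a = 6 > μ = 4.00000, the bound 2/3 is < 1 and informative.)

P[X ≥ 6] ≤ 2/3 ≈ 0.66667.


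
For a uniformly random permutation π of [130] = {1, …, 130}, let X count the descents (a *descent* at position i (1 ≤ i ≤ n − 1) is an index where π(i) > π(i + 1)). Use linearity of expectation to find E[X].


Write X = Σ X_I over i = 1, …, 129, with X_I the indicator of one descent.
There are 129 indicators.
For each fixed i, the pair (π(i), π(i+1)) is a uniformly random ordered pair of distinct values from {1, …, 130}; by symmetry P[π(i) > π(i+1)] = 1/2.
By linearity: E[X] = 129 · (1/2) = (130 − 1) · (1/2) = 129/2 ≈ 64.50000.

E[X] = 129/2 = 64.50000.


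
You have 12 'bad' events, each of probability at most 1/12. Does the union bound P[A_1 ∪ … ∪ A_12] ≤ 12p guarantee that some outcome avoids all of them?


Union bound: P[∪_{i=1}^{12} A_i] ≤ Σ_i P[A_i] ≤ 12·p = 12·(1/12) = 1.
Numerically: 1 ≈ 1.0000000.
Is 1 < 1? NO.
Since the bound 1 is ≥ 1, the union bound is uninformative here; it does NOT by itself certify existence.

12·p = 1 ≈ 1.0000000; existence NOT certified by the union bound.


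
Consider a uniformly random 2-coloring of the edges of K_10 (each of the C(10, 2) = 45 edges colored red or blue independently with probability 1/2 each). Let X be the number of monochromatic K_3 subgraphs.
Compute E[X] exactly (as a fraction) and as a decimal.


Let X = Σ_S X_S over the C(10, 3) = 120 subsets S of size 3, where X_S = 1 if the K_3 on S is monochromatic.
For a fixed S, the K_3 on S has C(3, 2) = 3 edges. P[all 3 edges red] = (1/2)^3, and likewise for blue, so P[monochromatic] = 2·(1/2)^3 = 2^{1 − 3} = 1/4.
By linearity: E[X] = C(10, 3) · 2^{1 − 3} = 120 · 1/4 = 30.
Numerically: E[X] ≈ 30.00000.

E[X] = C(10,3)·2^(1−C(3,2)) = 30 ≈ 30.00000.


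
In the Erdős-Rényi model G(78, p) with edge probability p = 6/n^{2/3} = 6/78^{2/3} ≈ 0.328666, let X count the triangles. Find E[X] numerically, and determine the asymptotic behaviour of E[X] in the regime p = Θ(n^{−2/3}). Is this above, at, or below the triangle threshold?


Number of potential triangles: C(78, 3) = 76076.
Each occurs with probability p³ ≈ (0.328666)³ ≈ 3.55029586e-02.
By linearity: E[X] = C(78, 3)·p³ ≈ 76076 · 3.55029586e-02 ≈ 2700.923077.
Since α = 2/3 < 1, p = c/n^{2/3} ≫ 1/n is above the triangle threshold p ~ 1/n. Asymptotically E[X] ~ (c³/6)·n^{3(1−α)} = (6³/6)·n^{1} → ∞; triangles are abundant w.h.p.

E[X] ≈ 2700.923077; in regime p = Θ(1/n^{2/3}) E[X] diverges (above the triangle threshold p ~ 1/n).


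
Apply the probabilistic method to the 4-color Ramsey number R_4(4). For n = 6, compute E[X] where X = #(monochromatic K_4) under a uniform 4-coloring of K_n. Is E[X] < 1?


E[X] = C(6, 4) · 4^{1 − 6} = 15 · 4^{−5} = 15/1024.
As a reduced fraction: E[X] = 15/1024 ≈ 0.0146.
Is E[X] < 1? YES.
Since E[X] < 1, there exists a 4-coloring of K_{6} with no monochromatic K_4; hence R_4(4) > 6.

E[X] = 15/1024 ≈ 0.0146; E[X] < 1, so R_4(4) > 6.


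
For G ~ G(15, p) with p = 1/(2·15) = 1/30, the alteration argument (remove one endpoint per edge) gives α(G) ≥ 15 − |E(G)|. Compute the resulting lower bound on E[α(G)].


E[|E(G)|] = C(15, 2)·p = 105 · (1/30) = 7/2.
E[α(G)] ≥ n − E[|E(G)|] = 15 − 7/2 = 23/2.
Numerically: ≈ 11.50000.
(This is only a lower bound; the true E[α(G)] may be larger.)

E[α(G)] ≥ 23/2 ≈ 11.50000.


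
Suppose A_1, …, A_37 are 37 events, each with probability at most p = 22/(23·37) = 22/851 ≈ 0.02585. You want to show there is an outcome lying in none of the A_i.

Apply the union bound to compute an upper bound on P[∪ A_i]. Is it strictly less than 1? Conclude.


Union bound: P[∪_{i=1}^{37} A_i] ≤ Σ_i P[A_i] ≤ 37·p = 37·(22/851) = 22/23.
Numerically: 22/23 ≈ 0.95652.
Is 22/23 < 1? YES.
Since P[∪ A_i] ≤ 22/23 < 1, the complement has P[∩ A_i^c] ≥ 1 − 22/23 = 1/23 > 0, so some outcome avoids every A_i.

37·p = 22/23 ≈ 0.95652; existence CERTIFIED by the union bound.


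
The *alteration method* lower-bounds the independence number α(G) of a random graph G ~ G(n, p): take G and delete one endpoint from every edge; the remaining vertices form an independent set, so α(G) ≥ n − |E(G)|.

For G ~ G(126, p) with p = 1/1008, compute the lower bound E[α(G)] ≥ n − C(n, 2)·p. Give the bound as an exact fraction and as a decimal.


E[|E(G)|] = C(126, 2)·p = 7875 · (1/1008) = 125/16.
E[α(G)] ≥ n − E[|E(G)|] = 126 − 125/16 = 1891/16.
Numerically: ≈ 118.1875.
(This is only a lower bound; the true E[α(G)] may be larger.)

E[α(G)] ≥ 1891/16 ≈ 118.1875.


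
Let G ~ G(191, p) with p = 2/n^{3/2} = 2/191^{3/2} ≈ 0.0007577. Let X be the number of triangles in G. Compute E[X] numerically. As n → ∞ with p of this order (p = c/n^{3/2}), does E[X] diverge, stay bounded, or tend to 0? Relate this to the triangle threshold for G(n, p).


Number of potential triangles: C(191, 3) = 1143135.
Each occurs with probability p³ ≈ (0.0007577)³ ≈ 4.349505e-10.
By linearity: E[X] = C(191, 3)·p³ ≈ 1143135 · 4.349505e-10 ≈ 0.0005.
Since α = 3/2 > 1, p = c/n^{3/2} = o(1/n) is below the triangle threshold p ~ 1/n. Asymptotically E[X] ~ (c³/6)·n^{3(1−α)} = (2³/6)·n^{-1.5} → 0, so by Markov's inequality G has no triangles w.h.p.

E[X] ≈ 0.0005; in regime p = Θ(1/n^{3/2}) E[X] tends to 0 (below the triangle threshold p ~ 1/n).


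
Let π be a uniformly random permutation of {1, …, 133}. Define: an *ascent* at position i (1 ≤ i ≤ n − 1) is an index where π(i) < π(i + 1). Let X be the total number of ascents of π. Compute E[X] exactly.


Write X = Σ X_I over i = 1, …, 132, with X_I the indicator of one ascent.
There are 132 indicators.
For each fixed i, the pair (π(i), π(i+1)) is a uniformly random ordered pair of distinct values from {1, …, 133}; by symmetry P[π(i) < π(i+1)] = 1/2.
By linearity: E[X] = 132 · (1/2) = (133 − 1) · (1/2) = 66 ≈ 66.000000.

E[X] = 66 = 66.000000.


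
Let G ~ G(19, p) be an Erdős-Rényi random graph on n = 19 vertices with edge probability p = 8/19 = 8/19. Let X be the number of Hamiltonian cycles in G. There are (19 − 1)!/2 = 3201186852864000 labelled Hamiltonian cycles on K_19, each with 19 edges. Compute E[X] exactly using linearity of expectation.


K_19 has (19 − 1)!/2 = 3201186852864000 labelled Hamiltonian cycles.
For each such Hamiltonian cycle H, let X_H = 1 if all 19 edges of H are present in G. Then P[X_H = 1] = p^{19} = (8/19)^{19} = 144115188075855872/1978419655660313589123979.
By linearity of expectation: E[X] = Σ_H E[X_H] = 3201186852864000 · p^{19} = 3201186852864000 · 144115188075855872/1978419655660313589123979 = 461339645366452518590934417408000/1978419655660313589123979.
Numerically: E[X] ≈ 2.33e+08.

E[X] = 3201186852864000 · (8/19)^{19} = 461339645366452518590934417408000/1978419655660313589123979 ≈ 2.33e+08.


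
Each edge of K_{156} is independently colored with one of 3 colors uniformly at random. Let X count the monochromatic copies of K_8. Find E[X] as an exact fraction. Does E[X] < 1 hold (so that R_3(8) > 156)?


E[X] = C(156, 8) · 3^{1 − 28} = 7248464019225 · 3^{−27} = 7248464019225/7625597484987.
As a reduced fraction: E[X] = 805384891025/847288609443 ≈ 0.95054.
Is E[X] < 1? YES.
Since E[X] < 1, there exists a 3-coloring of K_{156} with no monochromatic K_8; hence R_3(8) > 156.

E[X] = 805384891025/847288609443 ≈ 0.95054; E[X] < 1, so R_3(8) > 156.


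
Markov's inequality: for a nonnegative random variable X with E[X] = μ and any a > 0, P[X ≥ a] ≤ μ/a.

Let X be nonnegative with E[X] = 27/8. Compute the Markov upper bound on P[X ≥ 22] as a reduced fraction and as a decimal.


μ = E[X] = 27/8, a = 22.
Markov: P[X ≥ 22] ≤ μ/a = (27/8)/22 = 27/176.
Numerically: ≈ 0.15341.
(Since a = 22 > μ = 3.37500, the bound 27/176 is < 1 and informative.)

P[X ≥ 22] ≤ 27/176 ≈ 0.15341.


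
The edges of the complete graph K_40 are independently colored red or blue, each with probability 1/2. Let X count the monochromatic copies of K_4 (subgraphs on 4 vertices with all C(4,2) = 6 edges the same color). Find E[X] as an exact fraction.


Let X = Σ_S X_S over the C(40, 4) = 91390 subsets S of size 4, where X_S = 1 if the K_4 on S is monochromatic.
For a fixed S, the K_4 on S has C(4, 2) = 6 edges. P[all 6 edges red] = (1/2)^6, and likewise for blue, so P[monochromatic] = 2·(1/2)^6 = 2^{1 − 6} = 1/32.
Summing: E[X] = C(40, 4) · 2^{1 − 6} = 91390 · 1/32 = 45695/16.
Numerically: E[X] ≈ 2855.938.

E[X] = C(40,4)·2^(1−C(4,2)) = 45695/16 ≈ 2855.938.


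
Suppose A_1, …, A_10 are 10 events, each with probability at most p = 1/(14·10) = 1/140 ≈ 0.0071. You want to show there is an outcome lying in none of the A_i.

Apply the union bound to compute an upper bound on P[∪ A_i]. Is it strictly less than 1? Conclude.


Union bound: P[∪_{i=1}^{10} A_i] ≤ Σ_i P[A_i] ≤ 10·p = 10·(1/140) = 1/14.
Numerically: 1/14 ≈ 0.0714.
Is 1/14 < 1? YES.
Since P[∪ A_i] ≤ 1/14 < 1, the complement has P[∩ A_i^c] ≥ 1 − 1/14 = 13/14 > 0, so some outcome avoids every A_i.

10·p = 1/14 ≈ 0.0714; existence CERTIFIED by the union bound.


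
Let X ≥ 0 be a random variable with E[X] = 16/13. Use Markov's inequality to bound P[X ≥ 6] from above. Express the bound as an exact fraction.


μ = E[X] = 16/13, a = 6.
Markov: P[X ≥ 6] ≤ μ/a = (16/13)/6 = 8/39.
Numerically: ≈ 0.2051.
(Since a = 6 > μ = 1.2308, the bound 8/39 is < 1 and informative.)

P[X ≥ 6] ≤ 8/39 ≈ 0.2051.


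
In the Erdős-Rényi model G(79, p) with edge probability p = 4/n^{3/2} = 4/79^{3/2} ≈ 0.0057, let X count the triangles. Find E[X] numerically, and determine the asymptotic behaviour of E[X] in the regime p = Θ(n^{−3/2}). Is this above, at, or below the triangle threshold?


Number of potential triangles: C(79, 3) = 79079.
Each occurs with probability p³ ≈ (0.0057)³ ≈ 1.84866e-07.
By linearity: E[X] = C(79, 3)·p³ ≈ 79079 · 1.84866e-07 ≈ 0.015.
Since α = 3/2 > 1, p = c/n^{3/2} = o(1/n) is below the triangle threshold p ~ 1/n. Asymptotically E[X] ~ (c³/6)·n^{3(1−α)} = (4³/6)·n^{-1.5} → 0, so by Markov's inequality G has no triangles w.h.p.

E[X] ≈ 0.015; in regime p = Θ(1/n^{3/2}) E[X] tends to 0 (below the triangle threshold p ~ 1/n).


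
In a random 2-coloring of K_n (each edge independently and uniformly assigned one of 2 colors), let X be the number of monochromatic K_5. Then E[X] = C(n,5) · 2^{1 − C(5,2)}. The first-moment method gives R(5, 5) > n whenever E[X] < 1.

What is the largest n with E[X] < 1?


We need C(n, 5) · 2^{1 − 10} < 1, i.e. C(n, 5) < 2^{10 − 1} = 512.
Check values of n near the boundary:
  n = 7: C(7, 5) = 21; 21 < 512? YES
  n = 8: C(8, 5) = 56; 56 < 512? YES
  n = 9: C(9, 5) = 126; 126 < 512? YES
  n = 10: C(10, 5) = 252; 252 < 512? YES
  n = 11: C(11, 5) = 462; 462 < 512? YES
  n = 12: C(12, 5) = 792; 792 < 512? NO
The largest n with C(n, 5) < 512 is n = 11 (where E[X] = 231/256 ≈ 0.902344). Hence R(5, 5) > 11, i.e. R(5, 5) ≥ 12.

Largest n = 11; hence R(5, 5) > 11.


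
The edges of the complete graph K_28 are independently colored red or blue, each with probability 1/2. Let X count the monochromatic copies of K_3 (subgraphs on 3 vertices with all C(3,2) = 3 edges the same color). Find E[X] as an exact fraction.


Let X = Σ_S X_S over the C(28, 3) = 3276 subsets S of size 3, where X_S = 1 if the K_3 on S is monochromatic.
For a fixed S, the K_3 on S has C(3, 2) = 3 edges. P[all 3 edges red] = (1/2)^3, and likewise for blue, so P[monochromatic] = 2·(1/2)^3 = 2^{1 − 3} = 1/4.
Summing: E[X] = C(28, 3) · 2^{1 − 3} = 3276 · 1/4 = 819.
Numerically: E[X] ≈ 819.0000.

E[X] = C(28,3)·2^(1−C(3,2)) = 819 ≈ 819.0000.


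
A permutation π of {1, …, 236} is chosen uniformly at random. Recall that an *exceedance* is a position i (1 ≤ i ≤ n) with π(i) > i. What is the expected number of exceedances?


Write X = Σ_{i=1}^{236} X_i, where X_i = 1_{π(i) > i}.
For each fixed i, π(i) is uniform over {1, …, 236} (marginal of a uniform permutation), so P[π(i) > i] = (n − i)/n. Summing: Σ_{i=1}^{236} (n − i)/n = (0 + 1 + … + 235)/236 = 236(236 − 1)/(2·236) = (236 − 1)/2.
Hence E[X] = Σ_{i=1}^{236} (236 − i)/236 = 235/2 ≈ 117.5000.

E[X] = 235/2 = 117.5000.


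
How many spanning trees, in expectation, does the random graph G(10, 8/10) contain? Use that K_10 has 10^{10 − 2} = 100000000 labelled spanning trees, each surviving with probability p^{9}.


K_10 has 10^{10 − 2} = 100000000 labelled spanning trees.
For each such spanning tree H, let X_H = 1 if all 9 edges of H are present in G. Then P[X_H = 1] = p^{9} = (4/5)^{9} = 262144/1953125.
By linearity: E[X] = Σ_H E[X_H] = 100000000 · p^{9} = 100000000 · 262144/1953125 = 67108864/5.
Numerically: E[X] ≈ 1.34218e+07.

E[X] = 100000000 · (4/5)^{9} = 67108864/5 ≈ 1.34218e+07.


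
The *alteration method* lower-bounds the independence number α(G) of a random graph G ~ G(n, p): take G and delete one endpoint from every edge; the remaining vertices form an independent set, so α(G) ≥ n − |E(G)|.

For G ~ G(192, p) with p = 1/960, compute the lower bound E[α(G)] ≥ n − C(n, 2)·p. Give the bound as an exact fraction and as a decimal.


E[|E(G)|] = C(192, 2)·p = 18336 · (1/960) = 191/10.
E[α(G)] ≥ n − E[|E(G)|] = 192 − 191/10 = 1729/10.
Numerically: ≈ 172.900000.
(This is only a lower bound; the true E[α(G)] may be larger.)

E[α(G)] ≥ 1729/10 ≈ 172.900000.


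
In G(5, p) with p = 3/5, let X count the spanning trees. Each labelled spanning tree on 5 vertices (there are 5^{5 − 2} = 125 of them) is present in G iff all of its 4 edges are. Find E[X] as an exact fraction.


K_5 has 5^{5 − 2} = 125 labelled spanning trees.
For each such spanning tree H, let X_H = 1 if all 4 edges of H are present in G. Then P[X_H = 1] = p^{4} = (3/5)^{4} = 81/625.
Summing the indicators: E[X] = Σ_H E[X_H] = 125 · p^{4} = 125 · 81/625 = 81/5.
Numerically: E[X] ≈ 16.2.

E[X] = 125 · (3/5)^{4} = 81/5 ≈ 16.2.


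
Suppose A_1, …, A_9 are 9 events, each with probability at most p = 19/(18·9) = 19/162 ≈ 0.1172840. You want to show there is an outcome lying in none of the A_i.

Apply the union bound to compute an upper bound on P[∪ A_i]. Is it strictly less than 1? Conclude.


Union bound: P[∪_{i=1}^{9} A_i] ≤ Σ_i P[A_i] ≤ 9·p = 9·(19/162) = 19/18.
Numerically: 19/18 ≈ 1.0555556.
Is 19/18 < 1? NO.
Since the bound 19/18 is ≥ 1, the union bound is uninformative here; it does NOT by itself certify existence.

9·p = 19/18 ≈ 1.0555556; existence NOT certified by the union bound.


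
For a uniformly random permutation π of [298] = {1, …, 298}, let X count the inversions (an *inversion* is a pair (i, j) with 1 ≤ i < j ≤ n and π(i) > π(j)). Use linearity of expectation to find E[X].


Write X = Σ X_I over the C(298, 2) = 44253 pairs i < j, with X_I the indicator of one inversion.
There are 44253 indicators.
For each fixed pair i < j, the values π(i) and π(j) are two distinct elements of {1, …, 298} in uniformly random order; by symmetry P[π(i) > π(j)] = 1/2.
By linearity: E[X] = 44253 · (1/2) = C(298, 2) · (1/2) = 44253/2 = 44253/2 ≈ 22126.500.

E[X] = 44253/2 = 22126.500.


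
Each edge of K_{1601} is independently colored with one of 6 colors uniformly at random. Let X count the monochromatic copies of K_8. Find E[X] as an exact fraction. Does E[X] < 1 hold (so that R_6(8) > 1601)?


E[X] = C(1601, 8) · 6^{1 − 28} = 1051968746851785076600 · 6^{−27} = 1051968746851785076600/1023490369077469249536.
As a reduced fraction: E[X] = 131496093356473134575/127936296134683656192 ≈ 1.0278248.
Is E[X] < 1? NO.
Since E[X] ≥ 1, the first-moment bound is inconclusive at n = 1601; it does NOT by itself certify R_6(8) > 1601.

E[X] = 131496093356473134575/127936296134683656192 ≈ 1.0278248; E[X] ≥ 1; first-moment method inconclusive here.


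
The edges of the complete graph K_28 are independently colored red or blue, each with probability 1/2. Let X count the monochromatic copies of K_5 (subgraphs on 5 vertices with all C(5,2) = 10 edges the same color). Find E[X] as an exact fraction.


Let X = Σ_S X_S over the C(28, 5) = 98280 subsets S of size 5, where X_S = 1 if the K_5 on S is monochromatic.
For a fixed S, the K_5 on S has C(5, 2) = 10 edges. P[all 10 edges red] = (1/2)^10, and likewise for blue, so P[monochromatic] = 2·(1/2)^10 = 2^{1 − 10} = 1/512.
By linearity: E[X] = C(28, 5) · 2^{1 − 10} = 98280 · 1/512 = 12285/64.
Numerically: E[X] ≈ 191.9531.

E[X] = C(28,5)·2^(1−C(5,2)) = 12285/64 ≈ 191.9531.


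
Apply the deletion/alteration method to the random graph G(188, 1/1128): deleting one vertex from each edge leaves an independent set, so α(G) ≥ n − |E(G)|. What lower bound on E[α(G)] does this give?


E[|E(G)|] = C(188, 2)·p = 17578 · (1/1128) = 187/12.
E[α(G)] ≥ n − E[|E(G)|] = 188 − 187/12 = 2069/12.
Numerically: ≈ 172.4167.
(This is only a lower bound; the true E[α(G)] may be larger.)

E[α(G)] ≥ 2069/12 ≈ 172.4167.


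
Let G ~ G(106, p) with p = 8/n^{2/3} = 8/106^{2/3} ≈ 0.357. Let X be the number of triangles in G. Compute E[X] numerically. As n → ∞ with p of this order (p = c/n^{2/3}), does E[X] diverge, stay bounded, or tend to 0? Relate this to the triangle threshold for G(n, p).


Number of potential triangles: C(106, 3) = 192920.
Each occurs with probability p³ ≈ (0.357)³ ≈ 4.55678e-02.
By linearity: E[X] = C(106, 3)·p³ ≈ 192920 · 4.55678e-02 ≈ 8790.943.
Since α = 2/3 < 1, p = c/n^{2/3} ≫ 1/n is above the triangle threshold p ~ 1/n. Asymptotically E[X] ~ (c³/6)·n^{3(1−α)} = (8³/6)·n^{1} → ∞; triangles are abundant w.h.p.

E[X] ≈ 8790.943; in regime p = Θ(1/n^{2/3}) E[X] diverges (above the triangle threshold p ~ 1/n).


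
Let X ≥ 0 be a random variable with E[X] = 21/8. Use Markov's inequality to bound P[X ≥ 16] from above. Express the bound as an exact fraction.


μ = E[X] = 21/8, a = 16.
Markov: P[X ≥ 16] ≤ μ/a = (21/8)/16 = 21/128.
Numerically: ≈ 0.16406.
(Since a = 16 > μ = 2.62500, the bound 21/128 is < 1 and informative.)

P[X ≥ 16] ≤ 21/128 ≈ 0.16406.


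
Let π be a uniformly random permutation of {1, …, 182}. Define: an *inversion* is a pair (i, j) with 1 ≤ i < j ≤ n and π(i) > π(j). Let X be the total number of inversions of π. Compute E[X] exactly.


Write X = Σ X_I over the C(182, 2) = 16471 pairs i < j, with X_I the indicator of one inversion.
There are 16471 indicators.
For each fixed pair i < j, the values π(i) and π(j) are two distinct elements of {1, …, 182} in uniformly random order; by symmetry P[π(i) > π(j)] = 1/2.
By linearity: E[X] = 16471 · (1/2) = C(182, 2) · (1/2) = 16471/2 = 16471/2 ≈ 8235.500.

E[X] = 16471/2 = 8235.500.


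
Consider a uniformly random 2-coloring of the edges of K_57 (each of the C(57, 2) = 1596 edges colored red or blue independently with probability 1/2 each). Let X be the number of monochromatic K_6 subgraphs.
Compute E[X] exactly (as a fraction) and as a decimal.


Let X = Σ_S X_S over the C(57, 6) = 36288252 subsets S of size 6, where X_S = 1 if the K_6 on S is monochromatic.
For a fixed S, the K_6 on S has C(6, 2) = 15 edges. P[all 15 edges red] = (1/2)^15, and likewise for blue, so P[monochromatic] = 2·(1/2)^15 = 2^{1 − 15} = 1/16384.
By linearity: E[X] = C(57, 6) · 2^{1 − 15} = 36288252 · 1/16384 = 9072063/4096.
Numerically: E[X] ≈ 2214.859.

E[X] = C(57,6)·2^(1−C(6,2)) = 9072063/4096 ≈ 2214.859.


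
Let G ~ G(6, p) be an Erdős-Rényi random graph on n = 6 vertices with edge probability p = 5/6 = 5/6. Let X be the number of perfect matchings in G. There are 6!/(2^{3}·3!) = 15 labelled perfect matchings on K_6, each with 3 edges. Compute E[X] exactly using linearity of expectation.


K_6 has 6!/(2^{3}·3!) = 15 labelled perfect matchings.
For each such perfect matching H, let X_H = 1 if all 3 edges of H are present in G. Then P[X_H = 1] = p^{3} = (5/6)^{3} = 125/216.
Summing the indicators: E[X] = Σ_H E[X_H] = 15 · p^{3} = 15 · 125/216 = 625/72.
Numerically: E[X] ≈ 8.6806.

E[X] = 15 · (5/6)^{3} = 625/72 ≈ 8.6806.
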